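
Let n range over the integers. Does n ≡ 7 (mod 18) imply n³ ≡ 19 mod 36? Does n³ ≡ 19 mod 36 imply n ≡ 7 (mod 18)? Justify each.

Neither direction holds.

Forward direction. This fails: take n = 25. Then 25 ≡ 7 (mod 18), but 25³ = 15625 ≡ 1 (mod 36), not 19.

Converse. This fails: take n = 19. Then 19³ = 6859 ≡ 19 (mod 36), yet 19 ≡ 1 (mod 18), not 7.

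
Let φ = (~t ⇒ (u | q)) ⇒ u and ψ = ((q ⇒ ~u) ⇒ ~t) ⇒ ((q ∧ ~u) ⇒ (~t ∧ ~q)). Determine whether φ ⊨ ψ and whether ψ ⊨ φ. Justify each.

The forward direction holds; the converse fails.

Forward direction. Assume the antecedent. If u is true, the consequent reduces to true regardless of the other variables. If u is false, the antecedent forces (t = F, u = F, q = F), and the consequent holds there. Either way the consequent holds.

Converse. This fails. Under t = T, u = F, q = F, the left side is false but the right side is true.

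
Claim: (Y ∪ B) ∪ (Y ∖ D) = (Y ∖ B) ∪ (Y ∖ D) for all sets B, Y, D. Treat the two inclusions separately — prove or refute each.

(⟹) This inclusion fails. Take B = {1}, Y = ∅, D = ∅; then 1 ∈ (Y ∪ B) ∪ (Y ∖ D) but 1 ∉ (Y ∖ B) ∪ (Y ∖ D).

(⟸) Let x ∈ (Y ∖ B) ∪ (Y ∖ D). Then either x ∈ Y and x ∉ B, D; or x ∈ B ∩ Y and x ∉ D; or x ∈ Y ∩ D and x ∉ B. In each case x ∈ (Y ∪ B) ∪ (Y ∖ D), so (Y ∖ B) ∪ (Y ∖ D) ⊆ (Y ∪ B) ∪ (Y ∖ D).

The sets are not equal: only the reverse inclusion holds.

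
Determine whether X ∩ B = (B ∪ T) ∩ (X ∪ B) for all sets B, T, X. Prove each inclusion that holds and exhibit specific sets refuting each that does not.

Forward inclusion. Let x ∈ X ∩ B. Then either x ∈ B ∩ X and x ∉ T; or x ∈ B ∩ T ∩ X. In each case x ∈ (B ∪ T) ∩ (X ∪ B), so X ∩ B ⊆ (B ∪ T) ∩ (X ∪ B).

Reverse inclusion. This inclusion fails. Take B = {1}, T = ∅, X = ∅; then 1 ∈ (B ∪ T) ∩ (X ∪ B) but 1 ∉ X ∩ B.

The sets are not equal: only the forward inclusion holds.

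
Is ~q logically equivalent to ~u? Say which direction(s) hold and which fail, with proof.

(⇒) This fails. Under u = T, q = F, the left side is true but the right side is false.

(⇐) This fails. Under u = F, q = T, the left side is false but the right side is true.

Neither implication holds.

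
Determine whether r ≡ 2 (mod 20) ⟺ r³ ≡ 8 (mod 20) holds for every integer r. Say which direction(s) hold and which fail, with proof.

(←) This fails: take r = 12. Then 12³ = 1728 ≡ 8 (mod 20), yet 12 ≡ 12 (mod 20), not 2.

(→) Suppose r ≡ 2 (mod 20). Write r = 20j + 2. Then (20j + 2)³ = 8000j³ + 2400j² + 240j + 8 = 20(400j³ + 120j² + 12j) + 8, so r³ ≡ 8 (mod 20).

The forward direction holds; the converse fails.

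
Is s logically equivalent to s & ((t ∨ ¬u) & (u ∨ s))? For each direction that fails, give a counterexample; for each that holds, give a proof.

(⇒) This fails. Under u = T, t = F, s = T, the left side is true but the right side is false.

(⇐) Assume the antecedent. If u is true, the antecedent forces (u = T, t = T, s = T), and s holds there. If u is false, the antecedent forces (u = F, t = F, s = T) or (u = F, t = T, s = T), and s holds there. Either way s holds.

The forward direction fails; the converse holds.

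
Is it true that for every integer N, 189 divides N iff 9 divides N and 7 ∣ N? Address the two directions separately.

(⟹) If 189 ∣ N, write N = 189q. Since 189 = 21·9, N = 9·(21q), so 9 ∣ N; and since 189 = 27·7, N = 7·(27q), so 7 ∣ N.

(⟸) This fails: take N = 63. Both 9 ∣ 63 and 7 ∣ 63, yet 63 is not a multiple of 189 (since 63 = 0·189 + 63), so 189 ∤ 63.

(⇒) holds; (⇐) fails.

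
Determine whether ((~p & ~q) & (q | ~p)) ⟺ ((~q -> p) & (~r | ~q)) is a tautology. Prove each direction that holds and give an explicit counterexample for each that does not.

Neither implication holds.

(→) This fails. Under q = F, p = F, r = F, the left side is true but the right side is false.

(←) This fails. Under q = T, p = F, r = F, the left side is false but the right side is true.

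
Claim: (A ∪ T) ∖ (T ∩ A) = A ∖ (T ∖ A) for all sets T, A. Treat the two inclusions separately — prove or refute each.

Both inclusions fail.

(⟹) This inclusion fails. Take T = {1}, A = ∅; then 1 ∈ (A ∪ T) ∖ (T ∩ A) but 1 ∉ A ∖ (T ∖ A).

(⟸) This inclusion fails. Take T = {1}, A = {1}; then 1 ∈ A ∖ (T ∖ A) but 1 ∉ (A ∪ T) ∖ (T ∩ A).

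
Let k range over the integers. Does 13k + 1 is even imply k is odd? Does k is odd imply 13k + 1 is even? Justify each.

[⇐] Suppose k is odd; write k = 2j + 1. Then 13k + 1 = 13·(2j + 1) + 1 = 2·13j + 14, which is even.

[⇒] Suppose 13k + 1 is even. Since 13 is odd, 13k and k have the same parity, so 13k + 1 ≡ k + 1 (mod 2). As 1 is odd, 13k + 1 is even exactly when k is odd. Thus k is odd.

Both implications hold.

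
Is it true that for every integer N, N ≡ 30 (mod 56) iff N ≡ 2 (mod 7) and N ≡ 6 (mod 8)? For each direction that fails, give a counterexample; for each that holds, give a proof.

[⇒] Suppose N ≡ 30 (mod 56); write N = 56j + 30. Since 7 ∣ 56, reducing mod 7 gives N ≡ 30 ≡ 2 (mod 7); since 8 ∣ 56, reducing mod 8 gives N ≡ 30 ≡ 6 (mod 8).

[⇐] Conversely, if N ≡ 2 (mod 7) and N ≡ 6 (mod 8), then by the Chinese remainder theorem N ≡ 30 (mod 56). This is exactly N ≡ 30 (mod 56).

Both directions hold; the statement is true.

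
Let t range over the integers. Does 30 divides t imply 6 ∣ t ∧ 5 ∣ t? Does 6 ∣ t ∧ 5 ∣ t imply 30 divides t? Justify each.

Equivalent; both directions hold.

[⇒] If 30 ∣ t, write t = 30q. Since 30 = 5·6, t = 6·(5q), so 6 ∣ t; and since 30 = 6·5, t = 5·(6q), so 5 ∣ t.

[⇐] Suppose 6 ∣ t and 5 ∣ t. Any common multiple of 6 and 5 is a multiple of their lcm; here gcd(6, 5) = 1, so lcm(6, 5) = 6·5 = 30, so 30 ∣ t.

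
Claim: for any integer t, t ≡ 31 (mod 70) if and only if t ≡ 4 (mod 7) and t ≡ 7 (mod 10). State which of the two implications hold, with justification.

Forward direction. This fails: t = 31 gives 31 ≡ 31 (mod 70) but 31 ≡ 3 (mod 7), so the conjunction on the right does not hold.

Converse. This fails: t = 67 satisfies both congruences on the right (67 ≡ 4 mod 7 and 67 ≡ 7 mod 10) yet 67 ≡ 67 (mod 70), not 31.

Neither direction holds.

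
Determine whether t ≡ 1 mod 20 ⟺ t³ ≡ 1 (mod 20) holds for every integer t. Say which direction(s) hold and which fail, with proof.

Equivalent; both directions hold.

(⟹) Suppose t ≡ 1 mod 20. Write t = 20j + 1. Then (20j + 1)³ = 8000j³ + 1200j² + 60j + 1 = 20(400j³ + 60j² + 3j) + 1, so t³ ≡ 1 (mod 20).

(⟸) Conversely, suppose t³ ≡ 1 (mod 20). The only residue r in {0, …, 19} with r³ ≡ 1 (mod 20) is r = 1, so t ≡ 1 (mod 20).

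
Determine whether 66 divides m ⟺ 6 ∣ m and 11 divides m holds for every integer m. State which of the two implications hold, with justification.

(→) If 66 ∣ m, write m = 66q. Since 66 = 11·6, m = 6·(11q), so 6 ∣ m; and since 66 = 6·11, m = 11·(6q), so 11 ∣ m.

(←) Suppose 6 ∣ m and 11 ∣ m. Any common multiple of 6 and 11 is a multiple of their lcm; here gcd(6, 11) = 1, so lcm(6, 11) = 6·11 = 66, so 66 ∣ m.

Both implications hold.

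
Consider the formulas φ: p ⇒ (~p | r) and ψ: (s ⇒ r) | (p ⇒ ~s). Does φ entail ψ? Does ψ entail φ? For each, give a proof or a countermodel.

(→) Assume the antecedent. If p is true, the antecedent forces (p = T, r = T, s = F) or (p = T, r = T, s = T), and (s ⇒ r) | (p ⇒ ~s) holds there. If p is false, (s ⇒ r) | (p ⇒ ~s) reduces to true regardless of the other variables. Either way (s ⇒ r) | (p ⇒ ~s) holds.

(←) This fails. Under p = T, r = F, s = F, the left side is false but the right side is true.

Not equivalent: only (⇒) holds.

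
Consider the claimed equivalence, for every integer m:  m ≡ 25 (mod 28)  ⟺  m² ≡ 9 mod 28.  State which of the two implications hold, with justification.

[⇒] Suppose m ≡ 25 (mod 28). Write m = 28j + 25. Then (28j + 25)² = 784j² + 1400j + 625 = 28(28j² + 50j + 22) + 9, so m² ≡ 9 (mod 28).

[⇐] This fails: take m = 3. Then 3² = 9 ≡ 9 (mod 28), yet 3 ≡ 3 (mod 28), not 25.

(⇒) holds; (⇐) fails.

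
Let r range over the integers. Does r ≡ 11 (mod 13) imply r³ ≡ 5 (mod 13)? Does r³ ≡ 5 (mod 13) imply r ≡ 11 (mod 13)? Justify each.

Only the forward implication holds.

(⇒) Suppose r ≡ 11 (mod 13). Write r = 13j + 11. Then (13j + 11)³ = 2197j³ + 5577j² + 4719j + 1331 = 13(169j³ + 429j² + 363j + 102) + 5, so r³ ≡ 5 (mod 13).

(⇐) This fails: take r = 7. Then 7³ = 343 ≡ 5 (mod 13), yet 7 ≡ 7 (mod 13), not 11.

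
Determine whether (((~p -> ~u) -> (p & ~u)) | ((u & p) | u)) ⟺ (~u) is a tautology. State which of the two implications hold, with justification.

(⇒) This fails. Under u = T, p = F, the left side is true but the right side is false.

(⇐) This fails. Under u = F, p = F, the left side is false but the right side is true.

Neither implication holds.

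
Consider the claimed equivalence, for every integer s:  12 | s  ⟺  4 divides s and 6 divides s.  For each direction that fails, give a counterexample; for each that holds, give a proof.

Forward direction. If 12 ∣ s, write s = 12q. Since 12 = 3·4, s = 4·(3q), so 4 ∣ s; and since 12 = 2·6, s = 6·(2q), so 6 ∣ s.

Converse. Suppose 4 ∣ s and 6 ∣ s. Any common multiple of 4 and 6 is a multiple of their lcm; here lcm(4, 6) = 4·6/gcd(4, 6) = 24/2 = 12, so 12 ∣ s.

Equivalent; both directions hold.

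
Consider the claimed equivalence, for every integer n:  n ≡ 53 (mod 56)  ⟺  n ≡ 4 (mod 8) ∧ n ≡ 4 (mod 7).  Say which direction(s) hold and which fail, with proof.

Neither implication holds.

(⇒) This fails: n = 53 gives 53 ≡ 53 (mod 56) but 53 ≡ 5 (mod 8), so the conjunction on the right does not hold.

(⇐) This fails: n = 4 satisfies both congruences on the right (4 ≡ 4 mod 8 and 4 ≡ 4 mod 7) yet 4 ≡ 4 (mod 56), not 53.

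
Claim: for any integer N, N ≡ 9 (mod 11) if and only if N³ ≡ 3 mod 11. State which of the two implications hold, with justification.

Converse. Suppose N³ ≡ 3 (mod 11). The only residue r in {0, …, 10} with r³ ≡ 3 (mod 11) is r = 9, so N ≡ 9 (mod 11).

Forward direction. Suppose N ≡ 9 (mod 11). Write N = 11j + 9. Then (11j + 9)³ = 1331j³ + 3267j² + 2673j + 729 = 11(121j³ + 297j² + 243j + 66) + 3, so N³ ≡ 3 (mod 11).

The biconditional holds.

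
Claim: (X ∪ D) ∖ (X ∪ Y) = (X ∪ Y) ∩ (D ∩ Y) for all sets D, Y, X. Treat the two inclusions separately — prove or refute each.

Forward inclusion. This inclusion fails. Take D = {1}, Y = ∅, X = ∅; then 1 ∈ (X ∪ D) ∖ (X ∪ Y) but 1 ∉ (X ∪ Y) ∩ (D ∩ Y).

Reverse inclusion. This inclusion fails. Take D = {1}, Y = {1}, X = ∅; then 1 ∈ (X ∪ Y) ∩ (D ∩ Y) but 1 ∉ (X ∪ D) ∖ (X ∪ Y).

Both inclusions fail.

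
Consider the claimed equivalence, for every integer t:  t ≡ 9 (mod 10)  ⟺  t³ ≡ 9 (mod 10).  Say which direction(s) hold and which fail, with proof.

Both implications hold.

Converse. For the converse, argue contrapositively. If t ≢ 9 (mod 10), then t is congruent to one of 0, 1, 2, 3, 4, 5, 6, 7, 8 modulo 10, and these give t³ ≡ 0, 1, 8, 7, 4, 5, 6, 3, 2 respectively — never 9.

Forward direction. Suppose t ≡ 9 (mod 10). Write t = 10j + 9. Then (10j + 9)³ = 1000j³ + 2700j² + 2430j + 729 = 10(100j³ + 270j² + 243j + 72) + 9, so t³ ≡ 9 (mod 10).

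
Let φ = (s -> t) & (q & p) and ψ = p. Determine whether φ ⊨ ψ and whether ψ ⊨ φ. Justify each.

Not equivalent: only (⇒) holds.

Forward direction. Assume the antecedent. If t is true, the antecedent forces (t = T, q = T, p = T, s = F) or (t = T, q = T, p = T, s = T), and p holds there. If t is false, the antecedent forces (t = F, q = T, p = T, s = F), and p holds there. Either way p holds.

Converse. This fails. Under t = F, q = F, p = T, s = F, the left side is false but the right side is true.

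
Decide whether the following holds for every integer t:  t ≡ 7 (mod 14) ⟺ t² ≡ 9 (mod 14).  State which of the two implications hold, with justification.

(⇒) fails and (⇐) fails.

(⟹) This fails: take t = 7. Then 7 ≡ 7 (mod 14), but 7² = 49 ≡ 7 (mod 14), not 9.

(⟸) This fails: take t = 3. Then 3² = 9 ≡ 9 (mod 14), yet 3 ≡ 3 (mod 14), not 7.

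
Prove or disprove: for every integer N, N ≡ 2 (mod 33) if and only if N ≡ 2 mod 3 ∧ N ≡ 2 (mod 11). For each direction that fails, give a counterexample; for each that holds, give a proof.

(←) If N ≡ 2 (mod 3) and N ≡ 2 (mod 11), then by the Chinese remainder theorem N ≡ 2 (mod 33). This is exactly N ≡ 2 (mod 33).

(→) Suppose N ≡ 2 (mod 33); write N = 33j + 2. Since 3 ∣ 33, reducing mod 3 gives N ≡ 2 (mod 3); since 11 ∣ 33, reducing mod 11 gives N ≡ 2 (mod 11).

Both directions hold; the statement is true.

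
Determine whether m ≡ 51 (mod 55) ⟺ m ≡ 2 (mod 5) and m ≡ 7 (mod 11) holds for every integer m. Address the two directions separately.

(→) This fails: m = 51 gives 51 ≡ 51 (mod 55) but 51 ≡ 1 (mod 5), so the conjunction on the right does not hold.

(←) This fails: m = 7 satisfies both congruences on the right (7 ≡ 2 mod 5 and 7 ≡ 7 mod 11) yet 7 ≡ 7 (mod 55), not 51.

Neither implication holds.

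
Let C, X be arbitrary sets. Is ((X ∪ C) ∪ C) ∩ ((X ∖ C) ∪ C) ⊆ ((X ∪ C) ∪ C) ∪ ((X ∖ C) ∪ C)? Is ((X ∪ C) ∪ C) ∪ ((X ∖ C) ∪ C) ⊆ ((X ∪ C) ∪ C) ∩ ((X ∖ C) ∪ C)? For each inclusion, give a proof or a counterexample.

The two sets are equal.

(⊆) Let x ∈ ((X ∪ C) ∪ C) ∩ ((X ∖ C) ∪ C). Then either x ∈ C and x ∉ X; or x ∈ X and x ∉ C; or x ∈ C ∩ X. In each case x ∈ ((X ∪ C) ∪ C) ∪ ((X ∖ C) ∪ C), so ((X ∪ C) ∪ C) ∩ ((X ∖ C) ∪ C) ⊆ ((X ∪ C) ∪ C) ∪ ((X ∖ C) ∪ C).

(⊇) Let x ∈ ((X ∪ C) ∪ C) ∪ ((X ∖ C) ∪ C). Then either x ∈ C and x ∉ X; or x ∈ X and x ∉ C; or x ∈ C ∩ X. In each case x ∈ ((X ∪ C) ∪ C) ∩ ((X ∖ C) ∪ C), so ((X ∪ C) ∪ C) ∪ ((X ∖ C) ∪ C) ⊆ ((X ∪ C) ∪ C) ∩ ((X ∖ C) ∪ C).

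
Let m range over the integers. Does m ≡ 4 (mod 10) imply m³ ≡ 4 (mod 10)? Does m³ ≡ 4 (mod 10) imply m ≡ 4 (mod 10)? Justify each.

Both implications hold.

(⟸) For the converse, argue contrapositively. If m ≢ 4 (mod 10), then m is congruent to one of 0, 1, 2, 3, 5, 6, 7, 8, 9 modulo 10, and these give m³ ≡ 0, 1, 8, 7, 5, 6, 3, 2, 9 respectively — never 4.

(⟹) Suppose m ≡ 4 (mod 10). Write m = 10j + 4. Then (10j + 4)³ = 1000j³ + 1200j² + 480j + 64 = 10(100j³ + 120j² + 48j + 6) + 4, so m³ ≡ 4 (mod 10).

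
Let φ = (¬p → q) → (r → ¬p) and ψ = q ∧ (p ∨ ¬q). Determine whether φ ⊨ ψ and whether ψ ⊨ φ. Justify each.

Neither direction holds.

(⇒) This fails. Under q = F, p = F, r = F, the left side is true but the right side is false.

(⇐) This fails. Under q = T, p = T, r = T, the left side is false but the right side is true.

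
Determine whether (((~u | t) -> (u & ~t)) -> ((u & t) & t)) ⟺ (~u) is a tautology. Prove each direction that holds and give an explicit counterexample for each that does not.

(⇒) This fails. Under t = T, u = T, the left side is true but the right side is false.

(⇐) Assume the antecedent. If t is true, the consequent reduces to true regardless of the other variables. If t is false, the antecedent forces (t = F, u = F), and the consequent holds there. Either way the consequent holds.

Only the reverse direction holds.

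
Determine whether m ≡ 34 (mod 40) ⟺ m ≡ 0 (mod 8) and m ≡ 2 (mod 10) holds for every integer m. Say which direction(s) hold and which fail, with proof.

[⇒] This fails: m = 34 gives 34 ≡ 34 (mod 40) but 34 ≡ 2 (mod 8), so the conjunction on the right does not hold.

[⇐] This fails: m = 32 satisfies both congruences on the right (32 ≡ 0 mod 8 and 32 ≡ 2 mod 10) yet 32 ≡ 32 (mod 40), not 34.

Neither direction holds.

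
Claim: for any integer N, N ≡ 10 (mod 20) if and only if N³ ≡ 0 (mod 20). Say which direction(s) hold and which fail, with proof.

Forward direction. Suppose N ≡ 10 (mod 20). Write N = 20j + 10. Then (20j + 10)³ = 8000j³ + 12000j² + 6000j + 1000 = 20(400j³ + 600j² + 300j + 50) + 0, so N³ ≡ 0 (mod 20).

Converse. This fails: take N = 0. Then 0³ = 0 ≡ 0 (mod 20), yet 0 ≡ 0 (mod 20), not 10.

Only the forward implication holds.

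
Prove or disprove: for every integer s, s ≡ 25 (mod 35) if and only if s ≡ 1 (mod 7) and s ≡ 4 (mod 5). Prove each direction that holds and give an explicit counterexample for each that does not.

(⟹) This fails: s = 25 gives 25 ≡ 25 (mod 35) but 25 ≡ 4 (mod 7), so the conjunction on the right does not hold.

(⟸) This fails: s = 29 satisfies both congruences on the right (29 ≡ 1 mod 7 and 29 ≡ 4 mod 5) yet 29 ≡ 29 (mod 35), not 25.

Neither direction holds.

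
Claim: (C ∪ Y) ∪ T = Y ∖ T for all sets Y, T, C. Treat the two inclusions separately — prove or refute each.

Only the reverse inclusion holds.

(⊆) This inclusion fails. Take Y = ∅, T = {1}, C = ∅; then 1 ∈ (C ∪ Y) ∪ T but 1 ∉ Y ∖ T.

(⊇) Let x ∈ Y ∖ T. Then either x ∈ Y and x ∉ T, C; or x ∈ Y ∩ C and x ∉ T. In each case x ∈ (C ∪ Y) ∪ T, so Y ∖ T ⊆ (C ∪ Y) ∪ T.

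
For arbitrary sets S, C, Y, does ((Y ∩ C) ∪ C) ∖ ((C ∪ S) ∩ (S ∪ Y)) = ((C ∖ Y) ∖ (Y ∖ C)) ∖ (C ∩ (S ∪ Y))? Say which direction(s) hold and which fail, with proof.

Both inclusions hold; the sets are equal.

(⊆) Let x ∈ ((Y ∩ C) ∪ C) ∖ ((C ∪ S) ∩ (S ∪ Y)). Then x ∈ C and x ∉ S, Y, from which x ∈ ((C ∖ Y) ∖ (Y ∖ C)) ∖ (C ∩ (S ∪ Y)).

(⊇) Let x ∈ ((C ∖ Y) ∖ (Y ∖ C)) ∖ (C ∩ (S ∪ Y)). Then x ∈ C and x ∉ S, Y, from which x ∈ ((Y ∩ C) ∪ C) ∖ ((C ∪ S) ∩ (S ∪ Y)).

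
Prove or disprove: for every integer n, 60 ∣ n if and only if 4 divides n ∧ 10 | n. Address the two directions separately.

Only the forward implication holds.

Converse. This fails: take n = 20. Both 4 ∣ 20 and 10 ∣ 20, yet 20 is not a multiple of 60 (since 20 = 0·60 + 20), so 60 ∤ 20.

Forward direction. If 60 ∣ n, write n = 60q. Since 60 = 15·4, n = 4·(15q), so 4 ∣ n; and since 60 = 6·10, n = 10·(6q), so 10 ∣ n.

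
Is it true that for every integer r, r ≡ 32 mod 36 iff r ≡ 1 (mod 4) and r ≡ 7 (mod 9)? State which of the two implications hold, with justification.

(⟹) This fails: r = 32 gives 32 ≡ 32 (mod 36) but 32 ≡ 0 (mod 4), so the conjunction on the right does not hold.

(⟸) This fails: r = 25 satisfies both congruences on the right (25 ≡ 1 mod 4 and 25 ≡ 7 mod 9) yet 25 ≡ 25 (mod 36), not 32.

Neither direction holds.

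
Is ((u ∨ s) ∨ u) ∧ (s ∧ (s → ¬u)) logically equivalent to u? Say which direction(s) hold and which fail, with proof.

Both directions fail.

[⇒] This fails. Under s = T, u = F, the left side is true but the right side is false.

[⇐] This fails. Under s = F, u = T, the left side is false but the right side is true.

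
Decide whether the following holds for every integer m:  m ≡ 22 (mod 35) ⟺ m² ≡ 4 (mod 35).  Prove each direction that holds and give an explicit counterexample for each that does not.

Neither direction holds.

(⇒) This fails: take m = 22. Then 22 ≡ 22 (mod 35), but 22² = 484 ≡ 29 (mod 35), not 4.

(⇐) This fails: take m = 2. Then 2² = 4 ≡ 4 (mod 35), yet 2 ≡ 2 (mod 35), not 22.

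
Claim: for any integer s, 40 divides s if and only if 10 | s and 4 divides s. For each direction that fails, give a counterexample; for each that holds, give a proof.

(⇒) If 40 ∣ s, write s = 40q. Since 40 = 4·10, s = 10·(4q), so 10 ∣ s; and since 40 = 10·4, s = 4·(10q), so 4 ∣ s.

(⇐) This fails: take s = 20. Both 10 ∣ 20 and 4 ∣ 20, yet 20 is not a multiple of 40 (since 20 = 0·40 + 20), so 40 ∤ 20.

(⇒) holds; (⇐) fails.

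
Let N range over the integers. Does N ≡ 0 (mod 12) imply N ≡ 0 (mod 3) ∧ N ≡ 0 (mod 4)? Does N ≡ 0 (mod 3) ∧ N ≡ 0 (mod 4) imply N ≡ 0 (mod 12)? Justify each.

[⇒] Suppose N ≡ 0 (mod 12); write N = 12j + 0. Since 3 ∣ 12, reducing mod 3 gives N ≡ 0 (mod 3); since 4 ∣ 12, reducing mod 4 gives N ≡ 0 (mod 4).

[⇐] Conversely, if N ≡ 0 (mod 3) and N ≡ 0 (mod 4), then by the Chinese remainder theorem N ≡ 0 (mod 12). This is exactly N ≡ 0 (mod 12).

Equivalent; both directions hold.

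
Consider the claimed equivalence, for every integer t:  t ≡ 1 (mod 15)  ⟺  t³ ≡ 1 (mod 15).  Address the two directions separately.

[⇒] Suppose t ≡ 1 (mod 15). Write t = 15j + 1. Then (15j + 1)³ = 3375j³ + 675j² + 45j + 1 = 15(225j³ + 45j² + 3j) + 1, so t³ ≡ 1 (mod 15).

[⇐] Conversely, suppose t³ ≡ 1 (mod 15). The only residue r in {0, …, 14} with r³ ≡ 1 (mod 15) is r = 1, so t ≡ 1 (mod 15).

Both directions hold.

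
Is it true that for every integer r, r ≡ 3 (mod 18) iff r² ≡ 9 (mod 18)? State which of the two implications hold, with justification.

The forward direction holds; the converse fails.

Forward direction. Suppose r ≡ 3 (mod 18). Write r = 18j + 3. Then (18j + 3)² = 324j² + 108j + 9 = 18(18j² + 6j) + 9, so r² ≡ 9 (mod 18).

Converse. This fails: take r = 9. Then 9² = 81 ≡ 9 (mod 18), yet 9 ≡ 9 (mod 18), not 3.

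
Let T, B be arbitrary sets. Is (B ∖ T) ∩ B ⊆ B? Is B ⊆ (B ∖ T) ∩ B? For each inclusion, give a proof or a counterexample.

(⟹) Let x ∈ (B ∖ T) ∩ B. Then x ∈ B and x ∉ T, from which x ∈ B.

(⟸) This inclusion fails. Take T = {1}, B = {1}; then 1 ∈ B but 1 ∉ (B ∖ T) ∩ B.

(⊆) holds; (⊇) fails.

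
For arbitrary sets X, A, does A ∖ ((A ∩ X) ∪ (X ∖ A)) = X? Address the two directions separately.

Neither inclusion holds.

Forward inclusion. This inclusion fails. Take X = ∅, A = {1}; then 1 ∈ A ∖ ((A ∩ X) ∪ (X ∖ A)) but 1 ∉ X.

Reverse inclusion. This inclusion fails. Take X = {1}, A = ∅; then 1 ∈ X but 1 ∉ A ∖ ((A ∩ X) ∪ (X ∖ A)).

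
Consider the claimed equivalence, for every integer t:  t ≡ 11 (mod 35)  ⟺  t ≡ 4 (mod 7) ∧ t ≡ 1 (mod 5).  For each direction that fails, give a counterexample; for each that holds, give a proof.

(→) Suppose t ≡ 11 (mod 35); write t = 35j + 11. Since 7 ∣ 35, reducing mod 7 gives t ≡ 11 ≡ 4 (mod 7); since 5 ∣ 35, reducing mod 5 gives t ≡ 11 ≡ 1 (mod 5).

(←) Conversely, if t ≡ 4 (mod 7) and t ≡ 1 (mod 5), then by the Chinese remainder theorem t ≡ 11 (mod 35). This is exactly t ≡ 11 (mod 35).

Both implications hold.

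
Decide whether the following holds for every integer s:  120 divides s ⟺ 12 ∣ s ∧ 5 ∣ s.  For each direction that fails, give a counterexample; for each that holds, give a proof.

[⇒] If 120 ∣ s, write s = 120q. Since 120 = 10·12, s = 12·(10q), so 12 ∣ s; and since 120 = 24·5, s = 5·(24q), so 5 ∣ s.

[⇐] This fails: take s = 60. Both 12 ∣ 60 and 5 ∣ 60, yet 60 is not a multiple of 120 (since 60 = 0·120 + 60), so 120 ∤ 60.

(⇒) holds; (⇐) fails.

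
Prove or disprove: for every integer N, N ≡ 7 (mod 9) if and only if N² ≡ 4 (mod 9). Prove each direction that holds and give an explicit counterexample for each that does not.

Only the forward direction holds.

Converse. This fails: take N = 2. Then 2² = 4 ≡ 4 (mod 9), yet 2 ≡ 2 (mod 9), not 7.

Forward direction. Suppose N ≡ 7 (mod 9). Write N = 9j + 7. Then (9j + 7)² = 81j² + 126j + 49 = 9(9j² + 14j + 5) + 4, so N² ≡ 4 (mod 9).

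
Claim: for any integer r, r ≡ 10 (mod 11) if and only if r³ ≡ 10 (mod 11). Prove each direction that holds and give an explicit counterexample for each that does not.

Forward direction. Suppose r ≡ 10 (mod 11). Write r = 11j + 10. Then (11j + 10)³ = 1331j³ + 3630j² + 3300j + 1000 = 11(121j³ + 330j² + 300j + 90) + 10, so r³ ≡ 10 (mod 11).

Converse. Suppose r³ ≡ 10 (mod 11). The only residue r in {0, …, 10} with r³ ≡ 10 (mod 11) is r = 10, so r ≡ 10 (mod 11).

Equivalent; both directions hold.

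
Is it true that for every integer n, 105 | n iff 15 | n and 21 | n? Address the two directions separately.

Both directions hold.

(⟹) If 105 ∣ n, write n = 105q. Since 105 = 7·15, n = 15·(7q), so 15 ∣ n; and since 105 = 5·21, n = 21·(5q), so 21 ∣ n.

(⟸) Suppose 15 ∣ n and 21 ∣ n. Any common multiple of 15 and 21 is a multiple of their lcm; here lcm(15, 21) = 15·21/gcd(15, 21) = 315/3 = 105, so 105 ∣ n.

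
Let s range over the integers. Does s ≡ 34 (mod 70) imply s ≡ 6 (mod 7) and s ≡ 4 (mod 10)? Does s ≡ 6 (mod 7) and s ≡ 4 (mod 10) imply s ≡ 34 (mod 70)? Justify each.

Equivalent; both directions hold.

[⇒] Suppose s ≡ 34 (mod 70); write s = 70j + 34. Since 7 ∣ 70, reducing mod 7 gives s ≡ 34 ≡ 6 (mod 7); since 10 ∣ 70, reducing mod 10 gives s ≡ 34 ≡ 4 (mod 10).

[⇐] Conversely, if s ≡ 6 (mod 7) and s ≡ 4 (mod 10), then by the Chinese remainder theorem s ≡ 34 (mod 70). This is exactly s ≡ 34 (mod 70).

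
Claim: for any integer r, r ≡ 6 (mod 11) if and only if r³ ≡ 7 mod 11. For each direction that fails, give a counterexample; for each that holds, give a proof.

The biconditional holds.

[⇒] Suppose r ≡ 6 (mod 11). Write r = 11j + 6. Then (11j + 6)³ = 1331j³ + 2178j² + 1188j + 216 = 11(121j³ + 198j² + 108j + 19) + 7, so r³ ≡ 7 (mod 11).

[⇐] Conversely, suppose r³ ≡ 7 (mod 11). The only residue r in {0, …, 10} with r³ ≡ 7 (mod 11) is r = 6, so r ≡ 6 (mod 11).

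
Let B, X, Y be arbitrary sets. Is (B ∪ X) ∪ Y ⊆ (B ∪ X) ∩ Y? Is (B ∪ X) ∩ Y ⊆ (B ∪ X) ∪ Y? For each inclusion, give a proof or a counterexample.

(⊇) Let x ∈ (B ∪ X) ∩ Y. Then either x ∈ B ∩ Y and x ∉ X; or x ∈ X ∩ Y and x ∉ B; or x ∈ B ∩ X ∩ Y. In each case x ∈ (B ∪ X) ∪ Y, so (B ∪ X) ∩ Y ⊆ (B ∪ X) ∪ Y.

(⊆) This inclusion fails. Take B = {1}, X = ∅, Y = ∅; then 1 ∈ (B ∪ X) ∪ Y but 1 ∉ (B ∪ X) ∩ Y.

(⊆) fails; (⊇) holds.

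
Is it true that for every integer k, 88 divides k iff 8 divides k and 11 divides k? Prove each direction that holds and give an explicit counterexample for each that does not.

Both directions hold; the statement is true.

(⇒) If 88 ∣ k, write k = 88q. Since 88 = 11·8, k = 8·(11q), so 8 ∣ k; and since 88 = 8·11, k = 11·(8q), so 11 ∣ k.

(⇐) Suppose 8 ∣ k and 11 ∣ k. Any common multiple of 8 and 11 is a multiple of their lcm; here gcd(8, 11) = 1, so lcm(8, 11) = 8·11 = 88, so 88 ∣ k.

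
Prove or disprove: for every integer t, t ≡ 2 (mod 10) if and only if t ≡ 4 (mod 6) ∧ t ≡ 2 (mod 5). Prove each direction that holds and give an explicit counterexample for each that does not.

(⇒) fails; (⇐) holds.

(⟹) This fails: t = 2 gives 2 ≡ 2 (mod 10) but 2 ≡ 2 (mod 6), so the conjunction on the right does not hold.

(⟸) Conversely, if t ≡ 4 (mod 6) and t ≡ 2 (mod 5), then by the Chinese remainder theorem t ≡ 22 (mod 30). Since 22 ≡ 2 (mod 10) and 10 ∣ 30, we get t ≡ 2 (mod 10).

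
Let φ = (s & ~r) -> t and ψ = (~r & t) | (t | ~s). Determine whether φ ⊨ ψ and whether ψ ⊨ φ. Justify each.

Forward direction. This fails. Under r = T, t = F, s = T, the left side is true but the right side is false.

Converse. Assume the antecedent. If t is true, (s & ~r) -> t reduces to true regardless of the other variables. If t is false, the antecedent forces (r = F, t = F, s = F) or (r = T, t = F, s = F), and (s & ~r) -> t holds there. Either way (s & ~r) -> t holds.

Not equivalent: only (⇐) holds.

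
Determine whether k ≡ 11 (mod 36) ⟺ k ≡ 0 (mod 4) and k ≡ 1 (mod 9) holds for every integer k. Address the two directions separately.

Both directions fail.

(⇒) This fails: k = 11 gives 11 ≡ 11 (mod 36) but 11 ≡ 3 (mod 4), so the conjunction on the right does not hold.

(⇐) This fails: k = 28 satisfies both congruences on the right (28 ≡ 0 mod 4 and 28 ≡ 1 mod 9) yet 28 ≡ 28 (mod 36), not 11.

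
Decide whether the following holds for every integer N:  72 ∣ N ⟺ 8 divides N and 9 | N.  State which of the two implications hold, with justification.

(→) If 72 ∣ N, write N = 72q. Since 72 = 9·8, N = 8·(9q), so 8 ∣ N; and since 72 = 8·9, N = 9·(8q), so 9 ∣ N.

(←) Suppose 8 ∣ N and 9 ∣ N. Any common multiple of 8 and 9 is a multiple of their lcm; here gcd(8, 9) = 1, so lcm(8, 9) = 8·9 = 72, so 72 ∣ N.

Both implications hold.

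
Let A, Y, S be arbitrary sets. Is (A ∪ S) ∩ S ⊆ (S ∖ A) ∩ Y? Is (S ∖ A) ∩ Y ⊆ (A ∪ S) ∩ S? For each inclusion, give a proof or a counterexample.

Only the reverse inclusion holds.

(⊆) This inclusion fails. Take A = ∅, Y = ∅, S = {1}; then 1 ∈ (A ∪ S) ∩ S but 1 ∉ (S ∖ A) ∩ Y.

(⊇) Let x ∈ (S ∖ A) ∩ Y. Then x ∈ Y ∩ S and x ∉ A, from which x ∈ (A ∪ S) ∩ S.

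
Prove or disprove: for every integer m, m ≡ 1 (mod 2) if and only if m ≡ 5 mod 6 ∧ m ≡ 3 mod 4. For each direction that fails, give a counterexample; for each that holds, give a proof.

[⇒] This fails: m = 1 gives 1 ≡ 1 (mod 2) but 1 ≡ 1 (mod 6), so the conjunction on the right does not hold.

[⇐] Conversely, if m ≡ 5 (mod 6) and m ≡ 3 (mod 4), then by the Chinese remainder theorem m ≡ 11 (mod 12). Since 11 ≡ 1 (mod 2) and 2 ∣ 12, we get m ≡ 1 (mod 2).

The forward direction fails; the converse holds.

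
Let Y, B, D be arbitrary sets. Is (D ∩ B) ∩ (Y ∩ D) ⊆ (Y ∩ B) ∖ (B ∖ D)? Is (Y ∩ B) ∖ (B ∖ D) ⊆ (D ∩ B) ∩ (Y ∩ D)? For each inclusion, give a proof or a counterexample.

(⊇) Let x ∈ (Y ∩ B) ∖ (B ∖ D). Then x ∈ Y ∩ B ∩ D, from which x ∈ (D ∩ B) ∩ (Y ∩ D).

(⊆) Let x ∈ (D ∩ B) ∩ (Y ∩ D). Then x ∈ Y ∩ B ∩ D, from which x ∈ (Y ∩ B) ∖ (B ∖ D).

Both inclusions hold.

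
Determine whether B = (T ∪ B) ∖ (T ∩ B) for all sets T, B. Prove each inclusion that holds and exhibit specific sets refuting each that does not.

Forward inclusion. This inclusion fails. Take T = {1}, B = {1}; then 1 ∈ B but 1 ∉ (T ∪ B) ∖ (T ∩ B).

Reverse inclusion. This inclusion fails. Take T = {1}, B = ∅; then 1 ∈ (T ∪ B) ∖ (T ∩ B) but 1 ∉ B.

(⊆) fails and (⊇) fails.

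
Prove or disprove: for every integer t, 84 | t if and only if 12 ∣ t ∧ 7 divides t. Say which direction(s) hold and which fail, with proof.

[⇒] If 84 ∣ t, write t = 84q. Since 84 = 7·12, t = 12·(7q), so 12 ∣ t; and since 84 = 12·7, t = 7·(12q), so 7 ∣ t.

[⇐] Suppose 12 ∣ t and 7 ∣ t. Any common multiple of 12 and 7 is a multiple of their lcm; here gcd(12, 7) = 1, so lcm(12, 7) = 12·7 = 84, so 84 ∣ t.

The biconditional holds.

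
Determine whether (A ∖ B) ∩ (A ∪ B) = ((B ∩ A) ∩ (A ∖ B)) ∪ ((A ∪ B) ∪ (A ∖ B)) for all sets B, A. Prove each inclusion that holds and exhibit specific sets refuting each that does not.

The sets are not equal: only the forward inclusion holds.

(⊆) Let x ∈ (A ∖ B) ∩ (A ∪ B). Then x ∈ A and x ∉ B, from which x ∈ ((B ∩ A) ∩ (A ∖ B)) ∪ ((A ∪ B) ∪ (A ∖ B)).

(⊇) This inclusion fails. Take B = {1}, A = ∅; then 1 ∈ ((B ∩ A) ∩ (A ∖ B)) ∪ ((A ∪ B) ∪ (A ∖ B)) but 1 ∉ (A ∖ B) ∩ (A ∪ B).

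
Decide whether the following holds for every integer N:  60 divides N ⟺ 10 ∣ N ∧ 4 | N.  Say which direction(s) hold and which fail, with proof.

(⇒) holds; (⇐) fails.

(⟹) If 60 ∣ N, write N = 60q. Since 60 = 6·10, N = 10·(6q), so 10 ∣ N; and since 60 = 15·4, N = 4·(15q), so 4 ∣ N.

(⟸) This fails: take N = 20. Both 10 ∣ 20 and 4 ∣ 20, yet 20 is not a multiple of 60 (since 20 = 0·60 + 20), so 60 ∤ 20.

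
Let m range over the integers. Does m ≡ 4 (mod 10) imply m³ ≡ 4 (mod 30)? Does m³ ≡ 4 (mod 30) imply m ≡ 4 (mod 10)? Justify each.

Only the reverse direction holds.

Converse. The residues r modulo 30 with r³ ≡ 4 (mod 30) are exactly {4}, and each is ≡ 4 (mod 10).

Forward direction. This fails: take m = 14. Then 14 ≡ 4 (mod 10), but 14³ = 2744 ≡ 14 (mod 30), not 4.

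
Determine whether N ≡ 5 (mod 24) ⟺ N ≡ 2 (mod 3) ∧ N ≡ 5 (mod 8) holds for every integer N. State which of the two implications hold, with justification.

(→) Suppose N ≡ 5 (mod 24); write N = 24j + 5. Since 3 ∣ 24, reducing mod 3 gives N ≡ 5 ≡ 2 (mod 3); since 8 ∣ 24, reducing mod 8 gives N ≡ 5 (mod 8).

(←) Conversely, if N ≡ 2 (mod 3) and N ≡ 5 (mod 8), then by the Chinese remainder theorem N ≡ 5 (mod 24). This is exactly N ≡ 5 (mod 24).

The biconditional holds.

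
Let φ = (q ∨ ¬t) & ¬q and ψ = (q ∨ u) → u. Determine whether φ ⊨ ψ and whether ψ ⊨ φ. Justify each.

The forward direction holds; the converse fails.

(⟸) This fails. Under u = T, q = T, t = F, the left side is false but the right side is true.

(⟹) Assume the antecedent. If u is true, (q ∨ u) → u reduces to true regardless of the other variables. If u is false, the antecedent forces (u = F, q = F, t = F), and (q ∨ u) → u holds there. Either way (q ∨ u) → u holds.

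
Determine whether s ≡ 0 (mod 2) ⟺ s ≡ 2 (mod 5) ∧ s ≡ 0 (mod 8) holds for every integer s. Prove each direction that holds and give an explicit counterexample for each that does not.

[⇒] This fails: s = 0 gives 0 ≡ 0 (mod 2) but 0 ≡ 0 (mod 5), so the conjunction on the right does not hold.

[⇐] Conversely, if s ≡ 2 (mod 5) and s ≡ 0 (mod 8), then by the Chinese remainder theorem s ≡ 32 (mod 40). Since 32 ≡ 0 (mod 2) and 2 ∣ 40, we get s ≡ 0 (mod 2).

The forward direction fails; the converse holds.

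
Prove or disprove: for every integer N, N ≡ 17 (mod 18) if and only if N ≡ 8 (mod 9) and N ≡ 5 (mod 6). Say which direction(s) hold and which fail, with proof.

Both implications hold.

(⟹) Suppose N ≡ 17 (mod 18); write N = 18j + 17. Since 9 ∣ 18, reducing mod 9 gives N ≡ 17 ≡ 8 (mod 9); since 6 ∣ 18, reducing mod 6 gives N ≡ 17 ≡ 5 (mod 6).

(⟸) Conversely, if N ≡ 8 (mod 9) and N ≡ 5 (mod 6), then by the Chinese remainder theorem N ≡ 17 (mod 18). This is exactly N ≡ 17 (mod 18).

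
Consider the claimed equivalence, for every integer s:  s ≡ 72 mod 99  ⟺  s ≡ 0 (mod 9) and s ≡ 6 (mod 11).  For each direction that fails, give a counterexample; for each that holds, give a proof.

Equivalent; both directions hold.

Forward direction. Suppose s ≡ 72 (mod 99); write s = 99j + 72. Since 9 ∣ 99, reducing mod 9 gives s ≡ 72 ≡ 0 (mod 9); since 11 ∣ 99, reducing mod 11 gives s ≡ 72 ≡ 6 (mod 11).

Converse. If s ≡ 0 (mod 9) and s ≡ 6 (mod 11), then by the Chinese remainder theorem s ≡ 72 (mod 99). This is exactly s ≡ 72 (mod 99).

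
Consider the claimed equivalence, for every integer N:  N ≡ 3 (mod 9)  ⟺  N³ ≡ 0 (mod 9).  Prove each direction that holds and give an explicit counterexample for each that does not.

[⇒] Suppose N ≡ 3 (mod 9). Write N = 9j + 3. Then (9j + 3)³ = 729j³ + 729j² + 243j + 27 = 9(81j³ + 81j² + 27j + 3) + 0, so N³ ≡ 0 (mod 9).

[⇐] This fails: take N = 0. Then 0³ = 0 ≡ 0 (mod 9), yet 0 ≡ 0 (mod 9), not 3.

The forward direction holds; the converse fails.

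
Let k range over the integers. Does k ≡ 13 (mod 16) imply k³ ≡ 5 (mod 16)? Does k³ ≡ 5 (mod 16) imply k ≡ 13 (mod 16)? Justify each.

(⟹) Suppose k ≡ 13 (mod 16). Write k = 16j + 13. Then (16j + 13)³ = 4096j³ + 9984j² + 8112j + 2197 = 16(256j³ + 624j² + 507j + 137) + 5, so k³ ≡ 5 (mod 16).

(⟸) Conversely, suppose k³ ≡ 5 (mod 16). The only residue r in {0, …, 15} with r³ ≡ 5 (mod 16) is r = 13, so k ≡ 13 (mod 16).

Equivalent; both directions hold.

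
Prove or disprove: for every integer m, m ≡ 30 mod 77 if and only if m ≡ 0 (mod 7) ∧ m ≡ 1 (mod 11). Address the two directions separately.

(⟹) This fails: m = 30 gives 30 ≡ 30 (mod 77) but 30 ≡ 2 (mod 7), so the conjunction on the right does not hold.

(⟸) This fails: m = 56 satisfies both congruences on the right (56 ≡ 0 mod 7 and 56 ≡ 1 mod 11) yet 56 ≡ 56 (mod 77), not 30.

(⇒) fails and (⇐) fails.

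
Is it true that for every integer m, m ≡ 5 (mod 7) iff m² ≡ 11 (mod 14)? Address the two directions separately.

(→) This fails: take m = 12. Then 12 ≡ 5 (mod 7), but 12² = 144 ≡ 4 (mod 14), not 11.

(←) This fails: take m = 9. Then 9² = 81 ≡ 11 (mod 14), yet 9 ≡ 2 (mod 7), not 5.

Neither implication holds.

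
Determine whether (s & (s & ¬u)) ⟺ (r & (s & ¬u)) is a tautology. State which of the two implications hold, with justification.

(⟹) This fails. Under u = F, r = F, s = T, the left side is true but the right side is false.

(⟸) Assume the antecedent. If u is true, the antecedent cannot hold. If u is false, the antecedent forces (u = F, r = T, s = T), and s & (s & ¬u) holds there. Either way s & (s & ¬u) holds.

Only the converse holds.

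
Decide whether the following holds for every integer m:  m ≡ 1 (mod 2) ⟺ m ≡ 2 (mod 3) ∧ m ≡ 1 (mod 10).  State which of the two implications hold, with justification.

Not equivalent: only (⇐) holds.

Converse. If m ≡ 2 (mod 3) and m ≡ 1 (mod 10), then by the Chinese remainder theorem m ≡ 11 (mod 30). Since 11 ≡ 1 (mod 2) and 2 ∣ 30, we get m ≡ 1 (mod 2).

Forward direction. This fails: m = 1 gives 1 ≡ 1 (mod 2) but 1 ≡ 1 (mod 3), so the conjunction on the right does not hold.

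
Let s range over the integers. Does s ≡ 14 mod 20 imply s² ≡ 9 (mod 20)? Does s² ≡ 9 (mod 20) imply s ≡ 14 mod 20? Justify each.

Neither direction holds.

Forward direction. This fails: take s = 14. Then 14 ≡ 14 (mod 20), but 14² = 196 ≡ 16 (mod 20), not 9.

Converse. This fails: take s = 3. Then 3² = 9 ≡ 9 (mod 20), yet 3 ≡ 3 (mod 20), not 14.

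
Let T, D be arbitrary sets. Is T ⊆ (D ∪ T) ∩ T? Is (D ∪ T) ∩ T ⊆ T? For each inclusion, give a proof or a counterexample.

(⟹) Let x ∈ T. Then either x ∈ T and x ∉ D; or x ∈ T ∩ D. In each case x ∈ (D ∪ T) ∩ T, so T ⊆ (D ∪ T) ∩ T.

(⟸) Let x ∈ (D ∪ T) ∩ T. Then either x ∈ T and x ∉ D; or x ∈ T ∩ D. In each case x ∈ T, so (D ∪ T) ∩ T ⊆ T.

The two sets are equal.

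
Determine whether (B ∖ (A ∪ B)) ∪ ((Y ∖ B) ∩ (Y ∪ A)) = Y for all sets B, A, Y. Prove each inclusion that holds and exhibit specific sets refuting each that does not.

Only the forward inclusion holds.

Forward inclusion. Let x ∈ (B ∖ (A ∪ B)) ∪ ((Y ∖ B) ∩ (Y ∪ A)). Then either x ∈ Y and x ∉ B, A; or x ∈ A ∩ Y and x ∉ B. In each case x ∈ Y, so (B ∖ (A ∪ B)) ∪ ((Y ∖ B) ∩ (Y ∪ A)) ⊆ Y.

Reverse inclusion. This inclusion fails. Take B = {1}, A = ∅, Y = {1}; then 1 ∈ Y but 1 ∉ (B ∖ (A ∪ B)) ∪ ((Y ∖ B) ∩ (Y ∪ A)).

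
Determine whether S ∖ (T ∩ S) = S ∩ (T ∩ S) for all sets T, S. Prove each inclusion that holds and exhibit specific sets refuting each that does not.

Forward inclusion. This inclusion fails. Take T = ∅, S = {1}; then 1 ∈ S ∖ (T ∩ S) but 1 ∉ S ∩ (T ∩ S).

Reverse inclusion. This inclusion fails. Take T = {1}, S = {1}; then 1 ∈ S ∩ (T ∩ S) but 1 ∉ S ∖ (T ∩ S).

(⊆) fails and (⊇) fails.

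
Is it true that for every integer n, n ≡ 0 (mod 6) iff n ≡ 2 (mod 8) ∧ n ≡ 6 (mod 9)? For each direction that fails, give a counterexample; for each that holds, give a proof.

Forward direction. This fails: n = 0 gives 0 ≡ 0 (mod 6) but 0 ≡ 0 (mod 8), so the conjunction on the right does not hold.

Converse. If n ≡ 2 (mod 8) and n ≡ 6 (mod 9), then by the Chinese remainder theorem n ≡ 42 (mod 72). Since 42 ≡ 0 (mod 6) and 6 ∣ 72, we get n ≡ 0 (mod 6).

Not equivalent: only (⇐) holds.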